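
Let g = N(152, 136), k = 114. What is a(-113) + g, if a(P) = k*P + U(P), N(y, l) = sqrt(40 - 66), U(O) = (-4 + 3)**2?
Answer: -12881 + I*sqrt(26) ≈ -12881.0 + 5.099*I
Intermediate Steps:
U(O) = 1 (U(O) = (-1)**2 = 1)
N(y, l) = I*sqrt(26) (N(y, l) = sqrt(-26) = I*sqrt(26))
a(P) = 1 + 114*P (a(P) = 114*P + 1 = 1 + 114*P)
g = I*sqrt(26) ≈ 5.099*I
a(-113) + g = (1 + 114*(-113)) + I*sqrt(26) = (1 - 12882) + I*sqrt(26) = -12881 + I*sqrt(26)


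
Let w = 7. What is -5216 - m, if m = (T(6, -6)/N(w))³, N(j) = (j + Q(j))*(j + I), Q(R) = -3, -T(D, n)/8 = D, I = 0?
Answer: -1787360/343 ≈ -5211.0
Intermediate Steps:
T(D, n) = -8*D
N(j) = j*(-3 + j) (N(j) = (j - 3)*(j + 0) = (-3 + j)*j = j*(-3 + j))
m = -1728/343 (m = ((-8*6)/((7*(-3 + 7))))³ = (-48/(7*4))³ = (-48/28)³ = (-48*1/28)³ = (-12/7)³ = -1728/343 ≈ -5.0379)
-5216 - m = -5216 - 1*(-1728/343) = -5216 + 1728/343 = -1787360/343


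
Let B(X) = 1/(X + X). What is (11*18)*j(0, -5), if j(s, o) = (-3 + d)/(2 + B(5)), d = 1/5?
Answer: -264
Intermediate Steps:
B(X) = 1/(2*X)
d = ⅕ ≈ 0.20000
j(s, o) = -4/3 (j(s, o) = (-3 + ⅕)/(2 + (½)/5) = -14/(5*(2 + (½)*(⅕))) = -14/(5*(2 + ⅒)) = -14/(5*21/10) = -14/5*10/21 = -4/3)
(11*18)*j(0, -5) = (11*18)*(-4/3) = 198*(-4/3) = -264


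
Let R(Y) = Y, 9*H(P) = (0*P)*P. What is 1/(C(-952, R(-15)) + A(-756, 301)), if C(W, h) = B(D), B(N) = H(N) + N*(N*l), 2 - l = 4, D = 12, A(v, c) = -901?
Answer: -1/1189 ≈ -0.00084104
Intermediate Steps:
l = -2 (l = 2 - 1*4 = 2 - 4 = -2)
H(P) = 0 (H(P) = ((0*P)*P)/9 = (0*P)/9 = (⅑)*0 = 0)
B(N) = -2*N² (B(N) = 0 + N*(N*(-2)) = 0 + N*(-2*N) = 0 - 2*N² = -2*N²)
C(W, h) = -288 (C(W, h) = -2*12² = -2*144 = -288)
1/(C(-952, R(-15)) + A(-756, 301)) = 1/(-288 - 901) = 1/(-1189) = -1/1189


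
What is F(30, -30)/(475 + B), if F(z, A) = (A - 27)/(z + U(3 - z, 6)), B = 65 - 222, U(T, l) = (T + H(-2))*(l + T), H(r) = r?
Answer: -19/67734 ≈ -0.00028051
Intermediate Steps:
U(T, l) = (-2 + T)*(T + l) (U(T, l) = (T - 2)*(l + T) = (-2 + T)*(T + l))
B = -157
F(z, A) = (-27 + A)/((3 - z)**2 - 3*z) (F(z, A) = (A - 27)/(z + ((3 - z)**2 - 2*(3 - z) - 2*6 + (3 - z)*6)) = (-27 + A)/(z + ((3 - z)**2 + (-6 + 2*z) - 12 + (18 - 6*z))) = (-27 + A)/(z + ((3 - z)**2 - 4*z)) = (-27 + A)/((3 - z)**2 - 3*z))
F(30, -30)/(475 + B) = ((-27 - 30)/((-3 + 30)**2 - 3*30))/(475 - 157) = (-57/(27**2 - 90))/318 = (-57/(729 - 90))*(1/318) = (-57/639)*(1/318) = ((1/639)*(-57))*(1/318) = -19/213*1/318 = -19/67734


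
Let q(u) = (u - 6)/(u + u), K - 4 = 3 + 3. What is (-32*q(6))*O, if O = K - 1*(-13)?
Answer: 0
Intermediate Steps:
K = 10 (K = 4 + (3 + 3) = 4 + 6 = 10)
O = 23 (O = 10 - 1*(-13) = 10 + 13 = 23)
q(u) = (-6 + u)/(2*u) (q(u) = (-6 + u)/((2*u)) = (-6 + u)*(1/(2*u)) = (-6 + u)/(2*u))
(-32*q(6))*O = -16*(-6 + 6)/6*23 = -16*0/6*23 = -32*0*23 = 0*23 = 0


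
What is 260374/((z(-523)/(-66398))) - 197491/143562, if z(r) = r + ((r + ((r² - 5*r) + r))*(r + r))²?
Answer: -5450851558599737133485/3962383261438295695014 ≈ -1.3757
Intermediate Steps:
z(r) = r + 4*r²*(r² - 3*r)² (z(r) = r + ((r + (r² - 4*r))*(2*r))² = r + ((r² - 3*r)*(2*r))² = r + (2*r*(r² - 3*r))² = r + 4*r²*(r² - 3*r)²)
260374/((z(-523)/(-66398))) - 197491/143562 = 260374/(((-523 + 4*(-523)⁴*(-3 - 523)²)/(-66398))) - 197491/143562 = 260374/(((-523 + 4*74818113841*(-526)²)*(-1/66398))) - 197491*1/143562 = 260374/(((-523 + 4*74818113841*276676)*(-1/66398))) - 197491/143562 = 260374/(((-523 + 82801505860290064)*(-1/66398))) - 197491/143562 = 260374/((82801505860289541*(-1/66398))) - 197491/143562 = 260374/(-82801505860289541/66398) - 197491/143562 = 260374*(-66398/82801505860289541) - 197491/143562 = -17288312852/82801505860289541 - 197491/143562 = -5450851558599737133485/3962383261438295695014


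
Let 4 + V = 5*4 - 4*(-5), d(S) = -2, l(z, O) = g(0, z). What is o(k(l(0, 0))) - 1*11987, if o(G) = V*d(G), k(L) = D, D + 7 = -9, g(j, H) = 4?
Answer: -12059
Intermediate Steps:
l(z, O) = 4
D = -16 (D = -7 - 9 = -16)
k(L) = -16
V = 36 (V = -4 + (5*4 - 4*(-5)) = -4 + (20 + 20) = -4 + 40 = 36)
o(G) = -72 (o(G) = 36*(-2) = -72)
o(k(l(0, 0))) - 1*11987 = -72 - 1*11987 = -72 - 11987 = -12059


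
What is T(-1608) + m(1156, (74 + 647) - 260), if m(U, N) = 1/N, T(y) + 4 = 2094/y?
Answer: -654813/123548 ≈ -5.3001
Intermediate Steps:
T(y) = -4 + 2094/y
T(-1608) + m(1156, (74 + 647) - 260) = (-4 + 2094/(-1608)) + 1/((74 + 647) - 260) = (-4 + 2094*(-1/1608)) + 1/(721 - 260) = (-4 - 349/268) + 1/461 = -1421/268 + 1/461 = -654813/123548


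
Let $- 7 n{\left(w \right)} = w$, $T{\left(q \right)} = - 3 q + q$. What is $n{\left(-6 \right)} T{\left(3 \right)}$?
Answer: $- \frac{36}{7} \approx -5.1429$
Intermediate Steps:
$T{\left(q \right)} = - 2 q$
$n{\left(w \right)} = - \frac{w}{7}$
$n{\left(-6 \right)} T{\left(3 \right)} = \left(- \frac{1}{7}\right) \left(-6\right) \left(\left(-2\right) 3\right) = \frac{6}{7} \left(-6\right) = - \frac{36}{7}$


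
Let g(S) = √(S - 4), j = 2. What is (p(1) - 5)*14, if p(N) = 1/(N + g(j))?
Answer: 14*(-5*√2 + 4*I)/(√2 - I) ≈ -65.333 - 6.5997*I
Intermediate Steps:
g(S) = √(-4 + S)
p(N) = 1/(N + I*√2) (p(N) = 1/(N + √(-4 + 2)) = 1/(N + √(-2)) = 1/(N + I*√2))
(p(1) - 5)*14 = (1/(1 + I*√2) - 5)*14 = (-5 + 1/(1 + I*√2))*14 = -70 + 14/(1 + I*√2)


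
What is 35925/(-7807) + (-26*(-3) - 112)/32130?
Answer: -33956932/7377615 ≈ -4.6027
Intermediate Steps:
35925/(-7807) + (-26*(-3) - 112)/32130 = 35925*(-1/7807) + (78 - 112)*(1/32130) = -35925/7807 - 34*1/32130 = -35925/7807 - 1/945 = -33956932/7377615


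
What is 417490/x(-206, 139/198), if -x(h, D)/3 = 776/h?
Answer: 21500735/582 ≈ 36943.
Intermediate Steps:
x(h, D) = -2328/h
417490/x(-206, 139/198) = 417490/((-2328/(-206))) = 417490/((-2328*(-1/206))) = 417490/(1164/103) = 417490*(103/1164) = 21500735/582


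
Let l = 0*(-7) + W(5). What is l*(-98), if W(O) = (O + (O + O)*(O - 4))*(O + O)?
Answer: -14700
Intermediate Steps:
W(O) = 2*O*(O + 2*O*(-4 + O)) (W(O) = (O + (2*O)*(-4 + O))*(2*O) = (O + 2*O*(-4 + O))*(2*O) = 2*O*(O + 2*O*(-4 + O)))
l = 150 (l = 0*(-7) + 5²*(-14 + 4*5) = 0 + 25*(-14 + 20) = 0 + 25*6 = 0 + 150 = 150)
l*(-98) = 150*(-98) = -14700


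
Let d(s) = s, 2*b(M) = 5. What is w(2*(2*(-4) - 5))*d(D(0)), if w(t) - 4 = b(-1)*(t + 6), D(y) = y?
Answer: 0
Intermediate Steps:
b(M) = 5/2 (b(M) = (1/2)*5 = 5/2)
w(t) = 19 + 5*t/2 (w(t) = 4 + 5*(t + 6)/2 = 4 + 5*(6 + t)/2 = 4 + (15 + 5*t/2) = 19 + 5*t/2)
w(2*(2*(-4) - 5))*d(D(0)) = (19 + 5*(2*(2*(-4) - 5))/2)*0 = (19 + 5*(2*(-8 - 5))/2)*0 = (19 + 5*(2*(-13))/2)*0 = (19 + (5/2)*(-26))*0 = (19 - 65)*0 = -46*0 = 0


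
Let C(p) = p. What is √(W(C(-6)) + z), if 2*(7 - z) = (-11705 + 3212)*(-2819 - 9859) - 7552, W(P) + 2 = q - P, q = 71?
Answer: I*√53833269 ≈ 7337.1*I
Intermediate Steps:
W(P) = 69 - P (W(P) = -2 + (71 - P) = 69 - P)
z = -53833344 (z = 7 - ((-11705 + 3212)*(-2819 - 9859) - 7552)/2 = 7 - (-8493*(-12678) - 7552)/2 = 7 - (107674254 - 7552)/2 = 7 - ½*107666702 = 7 - 53833351 = -53833344)
√(W(C(-6)) + z) = √((69 - 1*(-6)) - 53833344) = √((69 + 6) - 53833344) = √(75 - 53833344) = √(-53833269) = I*√53833269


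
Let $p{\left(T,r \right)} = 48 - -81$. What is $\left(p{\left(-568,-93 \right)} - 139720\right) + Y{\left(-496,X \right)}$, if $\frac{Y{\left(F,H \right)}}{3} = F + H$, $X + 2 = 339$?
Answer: $-140068$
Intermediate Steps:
$X = 337$ ($X = -2 + 339 = 337$)
$Y{\left(F,H \right)} = 3 F + 3 H$ ($Y{\left(F,H \right)} = 3 \left(F + H\right) = 3 F + 3 H$)
$p{\left(T,r \right)} = 129$ ($p{\left(T,r \right)} = 48 + 81 = 129$)
$\left(p{\left(-568,-93 \right)} - 139720\right) + Y{\left(-496,X \right)} = \left(129 - 139720\right) + \left(3 \left(-496\right) + 3 \cdot 337\right) = -139591 + \left(-1488 + 1011\right) = -139591 - 477 = -140068$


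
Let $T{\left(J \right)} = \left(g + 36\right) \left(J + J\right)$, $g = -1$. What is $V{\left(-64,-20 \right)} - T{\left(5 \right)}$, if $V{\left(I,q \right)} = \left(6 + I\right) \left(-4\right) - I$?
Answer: $-54$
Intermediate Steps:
$T{\left(J \right)} = 70 J$ ($T{\left(J \right)} = \left(-1 + 36\right) \left(J + J\right) = 35 \cdot 2 J = 70 J$)
$V{\left(I,q \right)} = -24 - 5 I$ ($V{\left(I,q \right)} = \left(-24 - 4 I\right) - I = -24 - 5 I$)
$V{\left(-64,-20 \right)} - T{\left(5 \right)} = \left(-24 - -320\right) - 70 \cdot 5 = \left(-24 + 320\right) - 350 = 296 - 350 = -54$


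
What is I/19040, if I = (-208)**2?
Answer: 1352/595 ≈ 2.2723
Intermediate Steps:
I = 43264
I/19040 = 43264/19040 = 43264*(1/19040) = 1352/595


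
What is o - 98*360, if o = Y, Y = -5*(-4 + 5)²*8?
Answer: -35320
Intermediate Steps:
Y = -40 (Y = -5*1²*8 = -5*1*8 = -5*8 = -40)
o = -40
o - 98*360 = -40 - 98*360 = -40 - 35280 = -35320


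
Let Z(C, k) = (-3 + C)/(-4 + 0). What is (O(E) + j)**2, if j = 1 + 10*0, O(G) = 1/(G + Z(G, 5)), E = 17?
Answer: 841/729 ≈ 1.1536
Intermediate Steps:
Z(C, k) = 3/4 - C/4 (Z(C, k) = (-3 + C)/(-4) = (-3 + C)*(-1/4) = 3/4 - C/4)
O(G) = 1/(3/4 + 3*G/4) (O(G) = 1/(G + (3/4 - G/4)) = 1/(3/4 + 3*G/4))
j = 1 (j = 1 + 0 = 1)
(O(E) + j)**2 = (4/(3*(1 + 17)) + 1)**2 = ((4/3)/18 + 1)**2 = ((4/3)*(1/18) + 1)**2 = (2/27 + 1)**2 = (29/27)**2 = 841/729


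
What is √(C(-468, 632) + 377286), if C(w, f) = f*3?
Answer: √379182 ≈ 615.78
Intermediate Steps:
C(w, f) = 3*f
√(C(-468, 632) + 377286) = √(3*632 + 377286) = √(1896 + 377286) = √379182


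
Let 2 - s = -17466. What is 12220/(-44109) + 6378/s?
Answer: 2610317/29634462 ≈ 0.088084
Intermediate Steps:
s = 17468 (s = 2 - 1*(-17466) = 2 + 17466 = 17468)
12220/(-44109) + 6378/s = 12220/(-44109) + 6378/17468 = 12220*(-1/44109) + 6378*(1/17468) = -940/3393 + 3189/8734 = 2610317/29634462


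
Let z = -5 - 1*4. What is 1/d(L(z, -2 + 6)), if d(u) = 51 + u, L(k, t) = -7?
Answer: 1/44 ≈ 0.022727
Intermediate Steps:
z = -9 (z = -5 - 4 = -9)
1/d(L(z, -2 + 6)) = 1/(51 - 7) = 1/44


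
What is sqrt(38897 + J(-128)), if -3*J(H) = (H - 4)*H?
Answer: sqrt(33265) ≈ 182.39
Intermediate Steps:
J(H) = -H*(-4 + H)/3 (J(H) = -(H - 4)*H/3 = -(-4 + H)*H/3 = -H*(-4 + H)/3)
sqrt(38897 + J(-128)) = sqrt(38897 + (1/3)*(-128)*(4 - 1*(-128))) = sqrt(38897 + (1/3)*(-128)*(4 + 128)) = sqrt(38897 + (1/3)*(-128)*132) = sqrt(38897 - 5632) = sqrt(33265)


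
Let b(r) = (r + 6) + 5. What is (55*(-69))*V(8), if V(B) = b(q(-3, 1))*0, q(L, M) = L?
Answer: 0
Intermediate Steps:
b(r) = 11 + r (b(r) = (6 + r) + 5 = 11 + r)
V(B) = 0 (V(B) = (11 - 3)*0 = 8*0 = 0)
(55*(-69))*V(8) = (55*(-69))*0 = -3795*0 = 0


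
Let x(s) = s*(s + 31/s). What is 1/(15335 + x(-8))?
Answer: 1/15430 ≈ 6.4809e-5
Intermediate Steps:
1/(15335 + x(-8)) = 1/(15335 + (31 + (-8)²)) = 1/(15335 + (31 + 64)) = 1/(15335 + 95) = 1/15430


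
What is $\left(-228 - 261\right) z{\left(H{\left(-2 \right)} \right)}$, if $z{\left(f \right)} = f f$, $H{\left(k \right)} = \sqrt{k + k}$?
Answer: $1956$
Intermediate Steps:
$H{\left(k \right)} = \sqrt{2} \sqrt{k}$ ($H{\left(k \right)} = \sqrt{2 k} = \sqrt{2} \sqrt{k}$)
$z{\left(f \right)} = f^{2}$
$\left(-228 - 261\right) z{\left(H{\left(-2 \right)} \right)} = \left(-228 - 261\right) \left(\sqrt{2} \sqrt{-2}\right)^{2} = - 489 \left(\sqrt{2} i \sqrt{2}\right)^{2} = - 489 \left(2 i\right)^{2} = \left(-489\right) \left(-4\right) = 1956$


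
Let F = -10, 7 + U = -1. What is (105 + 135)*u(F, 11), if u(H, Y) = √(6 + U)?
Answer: 240*I*√2 ≈ 339.41*I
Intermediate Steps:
U = -8 (U = -7 - 1 = -8)
u(H, Y) = I*√2 (u(H, Y) = √(6 - 8) = √(-2) = I*√2)
(105 + 135)*u(F, 11) = (105 + 135)*(I*√2) = 240*(I*√2) = 240*I*√2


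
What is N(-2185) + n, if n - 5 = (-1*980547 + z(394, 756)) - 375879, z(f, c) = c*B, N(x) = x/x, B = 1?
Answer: -1355664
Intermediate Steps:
N(x) = 1
z(f, c) = c (z(f, c) = c*1 = c)
n = -1355665 (n = 5 + ((-1*980547 + 756) - 375879) = 5 + ((-980547 + 756) - 375879) = 5 + (-979791 - 375879) = 5 - 1355670 = -1355665)
N(-2185) + n = 1 - 1355665 = -1355664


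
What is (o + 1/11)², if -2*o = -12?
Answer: 4489/121 ≈ 37.099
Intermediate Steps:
o = 6 (o = -½*(-12) = 6)
(o + 1/11)² = (6 + 1/11)² = (67/11)² = 4489/121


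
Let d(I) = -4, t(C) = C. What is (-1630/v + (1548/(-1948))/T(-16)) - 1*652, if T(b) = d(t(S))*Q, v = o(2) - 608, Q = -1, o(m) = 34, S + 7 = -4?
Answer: -363041001/559076 ≈ -649.36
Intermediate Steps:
S = -11 (S = -7 - 4 = -11)
v = -574 (v = 34 - 608 = -574)
T(b) = 4 (T(b) = -4*(-1) = 4)
(-1630/v + (1548/(-1948))/T(-16)) - 1*652 = (-1630/(-574) + (1548/(-1948))/4) - 1*652 = (-1630*(-1/574) + (1548*(-1/1948))*(¼)) - 652 = (815/287 - 387/487*¼) - 652 = (815/287 - 387/1948) - 652 = 1476551/559076 - 652 = -363041001/559076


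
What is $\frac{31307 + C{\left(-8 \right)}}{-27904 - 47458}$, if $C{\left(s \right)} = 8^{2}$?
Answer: $- \frac{31371}{75362} \approx -0.41627$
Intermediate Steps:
$C{\left(s \right)} = 64$
$\frac{31307 + C{\left(-8 \right)}}{-27904 - 47458} = \frac{31307 + 64}{-27904 - 47458} = \frac{31371}{-75362} = 31371 \left(- \frac{1}{75362}\right) = - \frac{31371}{75362}$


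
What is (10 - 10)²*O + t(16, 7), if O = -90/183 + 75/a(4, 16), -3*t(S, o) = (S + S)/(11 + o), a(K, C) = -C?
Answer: -16/27 ≈ -0.59259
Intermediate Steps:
t(S, o) = -2*S/(3*(11 + o)) (t(S, o) = -(S + S)/(3*(11 + o)) = -2*S/(3*(11 + o)))
O = -5055/976 (O = -90/183 + 75/((-1*16)) = -90*1/183 + 75/(-16) = -30/61 + 75*(-1/16) = -30/61 - 75/16 = -5055/976 ≈ -5.1793)
(10 - 10)²*O + t(16, 7) = (10 - 10)²*(-5055/976) - 2*16/(33 + 3*7) = 0²*(-5055/976) - 2*16/(33 + 21) = 0*(-5055/976) - 2*16/54 = 0 - 2*16*1/54 = 0 - 16/27 = -16/27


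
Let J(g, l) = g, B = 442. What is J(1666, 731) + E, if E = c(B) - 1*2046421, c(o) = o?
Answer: -2044313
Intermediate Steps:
E = -2045979 (E = 442 - 1*2046421 = 442 - 2046421 = -2045979)
J(1666, 731) + E = 1666 - 2045979 = -2044313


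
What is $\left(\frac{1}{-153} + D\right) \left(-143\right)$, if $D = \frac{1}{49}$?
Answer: $- \frac{14872}{7497} \approx -1.9837$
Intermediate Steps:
$D = \frac{1}{49} \approx 0.020408$
$\left(\frac{1}{-153} + D\right) \left(-143\right) = \left(\frac{1}{-153} + \frac{1}{49}\right) \left(-143\right) = \left(- \frac{1}{153} + \frac{1}{49}\right) \left(-143\right) = \frac{104}{7497} \left(-143\right) = - \frac{14872}{7497}$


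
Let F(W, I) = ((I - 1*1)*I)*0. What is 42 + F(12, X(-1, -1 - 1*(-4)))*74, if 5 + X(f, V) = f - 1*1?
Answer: 42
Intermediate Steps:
X(f, V) = -6 + f (X(f, V) = -5 + (f - 1*1) = -5 + (f - 1) = -5 + (-1 + f) = -6 + f)
F(W, I) = 0 (F(W, I) = ((I - 1)*I)*0 = ((-1 + I)*I)*0 = (I*(-1 + I))*0 = 0)
42 + F(12, X(-1, -1 - 1*(-4)))*74 = 42 + 0*74 = 42 + 0 = 42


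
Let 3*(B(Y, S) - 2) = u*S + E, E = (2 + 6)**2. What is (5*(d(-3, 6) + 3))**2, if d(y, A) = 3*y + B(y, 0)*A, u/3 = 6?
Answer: 448900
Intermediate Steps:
E = 64 (E = 8**2 = 64)
u = 18 (u = 3*6 = 18)
B(Y, S) = 70/3 + 6*S (B(Y, S) = 2 + (18*S + 64)/3 = 2 + (64 + 18*S)/3 = 2 + (64/3 + 6*S) = 70/3 + 6*S)
d(y, A) = 3*y + 70*A/3 (d(y, A) = 3*y + (70/3 + 6*0)*A = 3*y + (70/3 + 0)*A = 3*y + 70*A/3)
(5*(d(-3, 6) + 3))**2 = (5*((3*(-3) + (70/3)*6) + 3))**2 = (5*((-9 + 140) + 3))**2 = (5*(131 + 3))**2 = (5*134)**2 = 670**2 = 448900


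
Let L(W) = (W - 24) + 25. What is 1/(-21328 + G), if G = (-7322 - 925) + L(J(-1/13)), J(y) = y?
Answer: -13/384463 ≈ -3.3813e-5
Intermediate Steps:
L(W) = 1 + W (L(W) = (-24 + W) + 25 = 1 + W)
G = -107199/13 (G = (-7322 - 925) + (1 - 1/13) = -8247 + (1 - 1*1/13) = -8247 + (1 - 1/13) = -8247 + 12/13 = -107199/13 ≈ -8246.1)
1/(-21328 + G) = 1/(-21328 - 107199/13) = 1/(-384463/13) = -13/384463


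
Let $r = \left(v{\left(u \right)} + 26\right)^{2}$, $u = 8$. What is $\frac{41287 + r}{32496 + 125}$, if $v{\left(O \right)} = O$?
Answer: $\frac{42443}{32621} \approx 1.3011$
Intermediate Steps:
$r = 1156$ ($r = \left(8 + 26\right)^{2} = 34^{2} = 1156$)
$\frac{41287 + r}{32496 + 125} = \frac{41287 + 1156}{32496 + 125} = \frac{42443}{32621}$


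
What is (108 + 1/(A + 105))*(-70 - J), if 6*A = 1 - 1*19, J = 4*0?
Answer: -385595/51 ≈ -7560.7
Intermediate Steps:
J = 0
A = -3 (A = (1 - 1*19)/6 = (1 - 19)/6 = (1/6)*(-18) = -3)
(108 + 1/(A + 105))*(-70 - J) = (108 + 1/(-3 + 105))*(-70 - 1*0) = (108 + 1/102)*(-70 + 0) = (108 + 1/102)*(-70) = (11017/102)*(-70) = -385595/51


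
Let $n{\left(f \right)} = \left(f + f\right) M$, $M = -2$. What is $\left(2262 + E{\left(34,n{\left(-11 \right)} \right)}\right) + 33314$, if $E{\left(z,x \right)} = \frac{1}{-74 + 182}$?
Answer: $\frac{3842209}{108} \approx 35576.0$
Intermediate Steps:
$n{\left(f \right)} = - 4 f$ ($n{\left(f \right)} = \left(f + f\right) \left(-2\right) = 2 f \left(-2\right) = - 4 f$)
$E{\left(z,x \right)} = \frac{1}{108}$
$\left(2262 + E{\left(34,n{\left(-11 \right)} \right)}\right) + 33314 = \left(2262 + \frac{1}{108}\right) + 33314 = \frac{244297}{108} + 33314 = \frac{3842209}{108}$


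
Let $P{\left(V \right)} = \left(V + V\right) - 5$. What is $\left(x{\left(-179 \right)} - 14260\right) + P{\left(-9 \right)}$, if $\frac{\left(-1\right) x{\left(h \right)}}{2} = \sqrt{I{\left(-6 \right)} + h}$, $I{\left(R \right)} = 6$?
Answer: $-14283 - 2 i \sqrt{173} \approx -14283.0 - 26.306 i$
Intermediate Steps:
$P{\left(V \right)} = -5 + 2 V$ ($P{\left(V \right)} = 2 V - 5 = -5 + 2 V$)
$x{\left(h \right)} = - 2 \sqrt{6 + h}$
$\left(x{\left(-179 \right)} - 14260\right) + P{\left(-9 \right)} = \left(- 2 \sqrt{6 - 179} - 14260\right) + \left(-5 + 2 \left(-9\right)\right) = \left(- 2 \sqrt{-173} - 14260\right) - 23 = \left(- 2 i \sqrt{173} - 14260\right) - 23 = \left(-14260 - 2 i \sqrt{173}\right) - 23 = -14283 - 2 i \sqrt{173}$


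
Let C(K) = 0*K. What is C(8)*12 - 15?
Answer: -15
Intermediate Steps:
C(K) = 0
C(8)*12 - 15 = 0*12 - 15 = 0 - 15 = -15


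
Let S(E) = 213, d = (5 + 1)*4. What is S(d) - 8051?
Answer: -7838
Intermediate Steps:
d = 24 (d = 6*4 = 24)
S(d) - 8051 = 213 - 8051 = -7838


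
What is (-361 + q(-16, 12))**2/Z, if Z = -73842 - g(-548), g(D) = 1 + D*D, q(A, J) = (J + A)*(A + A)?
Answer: -54289/374147 ≈ -0.14510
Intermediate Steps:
q(A, J) = 2*A*(A + J) (q(A, J) = (A + J)*(2*A) = 2*A*(A + J))
g(D) = 1 + D**2
Z = -374147 (Z = -73842 - (1 + (-548)**2) = -73842 - (1 + 300304) = -73842 - 1*300305 = -73842 - 300305 = -374147)
(-361 + q(-16, 12))**2/Z = (-361 + 2*(-16)*(-16 + 12))**2/(-374147) = (-361 + 2*(-16)*(-4))**2*(-1/374147) = (-361 + 128)**2*(-1/374147) = (-233)**2*(-1/374147) = 54289*(-1/374147) = -54289/374147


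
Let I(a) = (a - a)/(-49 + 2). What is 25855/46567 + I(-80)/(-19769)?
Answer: 25855/46567 ≈ 0.55522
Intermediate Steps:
I(a) = 0 (I(a) = 0/(-47) = 0*(-1/47) = 0)
25855/46567 + I(-80)/(-19769) = 25855/46567 + 0/(-19769) = 25855*(1/46567) + 0*(-1/19769) = 25855/46567 + 0 = 25855/46567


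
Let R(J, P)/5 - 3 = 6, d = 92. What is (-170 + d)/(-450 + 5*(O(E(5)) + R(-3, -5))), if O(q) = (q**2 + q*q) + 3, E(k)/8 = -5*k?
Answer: -39/199895 ≈ -0.00019510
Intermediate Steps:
R(J, P) = 45 (R(J, P) = 15 + 5*6 = 15 + 30 = 45)
E(k) = -40*k (E(k) = 8*(-5*k) = -40*k)
O(q) = 3 + 2*q**2 (O(q) = (q**2 + q**2) + 3 = 2*q**2 + 3 = 3 + 2*q**2)
(-170 + d)/(-450 + 5*(O(E(5)) + R(-3, -5))) = (-170 + 92)/(-450 + 5*((3 + 2*(-40*5)**2) + 45)) = -78/(-450 + 5*((3 + 2*(-200)**2) + 45)) = -78/(-450 + 5*((3 + 2*40000) + 45)) = -78/(-450 + 5*((3 + 80000) + 45)) = -78/(-450 + 5*(80003 + 45)) = -78/(-450 + 5*80048) = -78/(-450 + 400240) = -78/399790 = -78*1/399790 = -39/199895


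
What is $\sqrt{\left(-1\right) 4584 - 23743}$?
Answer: $i \sqrt{28327} \approx 168.31 i$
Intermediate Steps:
$\sqrt{\left(-1\right) 4584 - 23743} = \sqrt{-4584 - 23743} = \sqrt{-28327} = i \sqrt{28327}$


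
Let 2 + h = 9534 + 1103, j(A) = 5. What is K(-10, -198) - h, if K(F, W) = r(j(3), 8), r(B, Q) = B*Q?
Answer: -10595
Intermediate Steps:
K(F, W) = 40 (K(F, W) = 5*8 = 40)
h = 10635 (h = -2 + (9534 + 1103) = -2 + 10637 = 10635)
K(-10, -198) - h = 40 - 1*10635 = 40 - 10635 = -10595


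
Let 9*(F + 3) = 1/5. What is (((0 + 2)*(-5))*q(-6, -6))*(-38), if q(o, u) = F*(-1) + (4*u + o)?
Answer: -92416/9 ≈ -10268.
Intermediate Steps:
F = -134/45 (F = -3 + (⅑)/5 = -3 + (⅑)*(⅕) = -3 + 1/45 = -134/45 ≈ -2.9778)
q(o, u) = 134/45 + o + 4*u (q(o, u) = -134/45*(-1) + (4*u + o) = 134/45 + (o + 4*u) = 134/45 + o + 4*u)
(((0 + 2)*(-5))*q(-6, -6))*(-38) = (((0 + 2)*(-5))*(134/45 - 6 + 4*(-6)))*(-38) = ((2*(-5))*(134/45 - 6 - 24))*(-38) = -10*(-1216/45)*(-38) = (2432/9)*(-38) = -92416/9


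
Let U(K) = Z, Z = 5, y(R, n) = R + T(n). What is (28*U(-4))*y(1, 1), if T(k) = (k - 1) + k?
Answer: 280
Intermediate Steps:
T(k) = -1 + 2*k (T(k) = (-1 + k) + k = -1 + 2*k)
y(R, n) = -1 + R + 2*n (y(R, n) = R + (-1 + 2*n) = -1 + R + 2*n)
U(K) = 5
(28*U(-4))*y(1, 1) = (28*5)*(-1 + 1 + 2*1) = 140*(-1 + 1 + 2) = 140*2 = 280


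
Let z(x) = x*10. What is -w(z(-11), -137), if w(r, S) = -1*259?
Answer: 259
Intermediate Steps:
z(x) = 10*x
w(r, S) = -259
-w(z(-11), -137) = -1*(-259) = 259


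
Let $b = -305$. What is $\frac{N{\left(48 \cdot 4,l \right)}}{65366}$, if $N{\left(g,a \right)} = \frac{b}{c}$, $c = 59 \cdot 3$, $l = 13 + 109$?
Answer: $- \frac{305}{11569782} \approx -2.6362 \cdot 10^{-5}$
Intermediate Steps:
$l = 122$
$c = 177$
$N{\left(g,a \right)} = - \frac{305}{177}$
$\frac{N{\left(48 \cdot 4,l \right)}}{65366} = - \frac{305}{177 \cdot 65366} = \left(- \frac{305}{177}\right) \frac{1}{65366} = - \frac{305}{11569782}$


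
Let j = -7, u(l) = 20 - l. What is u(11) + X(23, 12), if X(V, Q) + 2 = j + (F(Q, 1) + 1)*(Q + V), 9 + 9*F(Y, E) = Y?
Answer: 140/3 ≈ 46.667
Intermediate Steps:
F(Y, E) = -1 + Y/9
X(V, Q) = -9 + Q*(Q + V)/9 (X(V, Q) = -2 + (-7 + ((-1 + Q/9) + 1)*(Q + V)) = -2 + (-7 + (Q/9)*(Q + V)) = -2 + (-7 + Q*(Q + V)/9) = -9 + Q*(Q + V)/9)
u(11) + X(23, 12) = (20 - 1*11) + (-9 + (1/9)*12**2 + (1/9)*12*23) = (20 - 11) + (-9 + (1/9)*144 + 92/3) = 9 + (-9 + 16 + 92/3) = 9 + 113/3 = 140/3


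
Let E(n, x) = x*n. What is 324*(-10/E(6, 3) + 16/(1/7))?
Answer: 36108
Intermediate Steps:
E(n, x) = n*x
324*(-10/E(6, 3) + 16/(1/7)) = 324*(-10/(6*3) + 16/(1/7)) = 324*(-10/18 + 16/(1/7)) = 324*(-10*1/18 + 16*7) = 324*(-5/9 + 112) = 324*(1003/9) = 36108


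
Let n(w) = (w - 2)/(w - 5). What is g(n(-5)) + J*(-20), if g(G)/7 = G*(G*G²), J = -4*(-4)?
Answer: -3183193/10000 ≈ -318.32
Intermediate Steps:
n(w) = (-2 + w)/(-5 + w)
J = 16
g(G) = 7*G⁴ (g(G) = 7*(G*(G*G²)) = 7*(G*G³) = 7*G⁴)
g(n(-5)) + J*(-20) = 7*((-2 - 5)/(-5 - 5))⁴ + 16*(-20) = 7*(-7/(-10))⁴ - 320 = 7*(-⅒*(-7))⁴ - 320 = 7*(7/10)⁴ - 320 = 7*(2401/10000) - 320 = 16807/10000 - 320 = -3183193/10000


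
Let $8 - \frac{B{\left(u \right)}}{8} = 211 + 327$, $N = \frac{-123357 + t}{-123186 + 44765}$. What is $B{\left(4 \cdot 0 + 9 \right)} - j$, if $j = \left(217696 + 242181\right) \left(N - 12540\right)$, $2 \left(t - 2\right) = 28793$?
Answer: $\frac{129197799505153}{22406} \approx 5.7662 \cdot 10^{9}$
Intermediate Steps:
$t = \frac{28797}{2}$ ($t = 2 + \frac{1}{2} \cdot 28793 = 2 + \frac{28793}{2} = \frac{28797}{2} \approx 14399.0$)
$N = \frac{31131}{22406}$ ($N = \frac{-123357 + \frac{28797}{2}}{-123186 + 44765} = - \frac{217917}{2 \left(-78421\right)} = \left(- \frac{217917}{2}\right) \left(- \frac{1}{78421}\right) = \frac{31131}{22406} \approx 1.3894$)
$B{\left(u \right)} = -4240$ ($B{\left(u \right)} = 64 - 8 \left(211 + 327\right) = 64 - 4304 = -4240$)
$j = - \frac{129197894506593}{22406}$ ($j = \left(217696 + 242181\right) \left(\frac{31131}{22406} - 12540\right) = 459877 \left(- \frac{280940109}{22406}\right) = - \frac{129197894506593}{22406} \approx -5.7662 \cdot 10^{9}$)
$B{\left(4 \cdot 0 + 9 \right)} - j = -4240 - - \frac{129197894506593}{22406} = -4240 + \frac{129197894506593}{22406} = \frac{129197799505153}{22406}$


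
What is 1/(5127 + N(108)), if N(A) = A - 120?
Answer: 1/5115 ≈ 0.00019550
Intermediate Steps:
N(A) = -120 + A
1/(5127 + N(108)) = 1/(5127 + (-120 + 108)) = 1/(5127 - 12) = 1/5115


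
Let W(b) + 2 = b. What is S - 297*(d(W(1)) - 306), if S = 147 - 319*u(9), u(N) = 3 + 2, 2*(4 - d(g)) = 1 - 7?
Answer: 87355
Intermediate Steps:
W(b) = -2 + b
d(g) = 7 (d(g) = 4 - (1 - 7)/2 = 4 - 1/2*(-6) = 4 + 3 = 7)
u(N) = 5
S = -1448 (S = 147 - 319*5 = 147 - 1595 = -1448)
S - 297*(d(W(1)) - 306) = -1448 - 297*(7 - 306) = -1448 - 297*(-299) = -1448 - 1*(-88803) = -1448 + 88803 = 87355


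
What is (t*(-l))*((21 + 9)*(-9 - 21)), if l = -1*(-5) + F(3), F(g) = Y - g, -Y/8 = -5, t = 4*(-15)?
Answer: -2268000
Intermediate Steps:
t = -60
Y = 40 (Y = -8*(-5) = 40)
F(g) = 40 - g
l = 42 (l = -1*(-5) + (40 - 1*3) = 5 + (40 - 3) = 5 + 37 = 42)
(t*(-l))*((21 + 9)*(-9 - 21)) = (-(-60)*42)*((21 + 9)*(-9 - 21)) = (-60*(-42))*(30*(-30)) = 2520*(-900) = -2268000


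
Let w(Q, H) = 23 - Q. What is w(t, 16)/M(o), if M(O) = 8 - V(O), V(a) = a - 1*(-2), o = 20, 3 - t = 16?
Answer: -18/7 ≈ -2.5714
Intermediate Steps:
t = -13 (t = 3 - 1*16 = 3 - 16 = -13)
V(a) = 2 + a (V(a) = a + 2 = 2 + a)
M(O) = 6 - O (M(O) = 8 - (2 + O) = 8 + (-2 - O) = 6 - O)
w(t, 16)/M(o) = (23 - 1*(-13))/(6 - 1*20) = (23 + 13)/(6 - 20) = 36/(-14) = 36*(-1/14) = -18/7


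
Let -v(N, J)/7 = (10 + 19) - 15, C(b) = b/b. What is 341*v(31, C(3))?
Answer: -33418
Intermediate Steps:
C(b) = 1
v(N, J) = -98 (v(N, J) = -7*((10 + 19) - 15) = -7*(29 - 15) = -7*14 = -98)
341*v(31, C(3)) = 341*(-98) = -33418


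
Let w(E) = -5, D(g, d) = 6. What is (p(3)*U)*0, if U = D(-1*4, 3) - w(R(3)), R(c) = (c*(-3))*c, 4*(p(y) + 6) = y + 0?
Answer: 0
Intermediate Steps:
p(y) = -6 + y/4 (p(y) = -6 + (y + 0)/4 = -6 + y/4)
R(c) = -3*c² (R(c) = (-3*c)*c = -3*c²)
U = 11 (U = 6 - 1*(-5) = 6 + 5 = 11)
(p(3)*U)*0 = ((-6 + (¼)*3)*11)*0 = ((-6 + ¾)*11)*0 = -21/4*11*0 = -231/4*0 = 0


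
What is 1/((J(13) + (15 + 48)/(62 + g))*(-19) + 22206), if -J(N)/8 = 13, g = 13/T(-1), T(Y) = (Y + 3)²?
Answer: 29/700746 ≈ 4.1384e-5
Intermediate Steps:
T(Y) = (3 + Y)²
g = 13/4 (g = 13/((3 - 1)²) = 13/(2²) = 13/4 ≈ 3.2500)
J(N) = -104 (J(N) = -8*13 = -104)
1/((J(13) + (15 + 48)/(62 + g))*(-19) + 22206) = 1/((-104 + (15 + 48)/(62 + 13/4))*(-19) + 22206) = 1/((-104 + 63/(261/4))*(-19) + 22206) = 1/((-104 + 63*(4/261))*(-19) + 22206) = 1/((-104 + 28/29)*(-19) + 22206) = 1/(-2988/29*(-19) + 22206) = 1/(56772/29 + 22206) = 1/(700746/29) = 29/700746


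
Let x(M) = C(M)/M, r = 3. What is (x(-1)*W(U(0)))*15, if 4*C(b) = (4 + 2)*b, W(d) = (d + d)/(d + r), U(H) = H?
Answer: 0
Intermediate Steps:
W(d) = 2*d/(3 + d) (W(d) = (d + d)/(d + 3) = (2*d)/(3 + d) = 2*d/(3 + d))
C(b) = 3*b/2 (C(b) = ((4 + 2)*b)/4 = (6*b)/4 = 3*b/2)
x(M) = 3/2 (x(M) = (3*M/2)/M = 3/2)
(x(-1)*W(U(0)))*15 = (3*(2*0/(3 + 0))/2)*15 = (3*(2*0/3)/2)*15 = (3*(2*0*(1/3))/2)*15 = ((3/2)*0)*15 = 0*15 = 0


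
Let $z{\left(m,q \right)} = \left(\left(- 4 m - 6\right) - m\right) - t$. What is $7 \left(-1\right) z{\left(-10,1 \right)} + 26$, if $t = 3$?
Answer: $-261$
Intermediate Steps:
$z{\left(m,q \right)} = -9 - 5 m$ ($z{\left(m,q \right)} = \left(\left(- 4 m - 6\right) - m\right) - 3 = \left(\left(-6 - 4 m\right) - m\right) - 3 = \left(-6 - 5 m\right) - 3 = -9 - 5 m$)
$7 \left(-1\right) z{\left(-10,1 \right)} + 26 = 7 \left(-1\right) \left(-9 - -50\right) + 26 = - 7 \left(-9 + 50\right) + 26 = \left(-7\right) 41 + 26 = -287 + 26 = -261$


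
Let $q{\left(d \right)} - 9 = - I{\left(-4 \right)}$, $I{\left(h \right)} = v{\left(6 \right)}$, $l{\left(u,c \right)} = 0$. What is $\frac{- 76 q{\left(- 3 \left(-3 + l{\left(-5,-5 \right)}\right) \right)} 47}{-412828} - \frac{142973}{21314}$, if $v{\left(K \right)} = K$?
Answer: $- \frac{14698714205}{2199753998} \approx -6.682$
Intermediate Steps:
$I{\left(h \right)} = 6$
$q{\left(d \right)} = 3$ ($q{\left(d \right)} = 9 - 6 = 3$)
$\frac{- 76 q{\left(- 3 \left(-3 + l{\left(-5,-5 \right)}\right) \right)} 47}{-412828} - \frac{142973}{21314} = \frac{\left(-76\right) 3 \cdot 47}{-412828} - \frac{142973}{21314} = \left(-228\right) 47 \left(- \frac{1}{412828}\right) - \frac{142973}{21314} = \left(-10716\right) \left(- \frac{1}{412828}\right) - \frac{142973}{21314} = \frac{2679}{103207} - \frac{142973}{21314} = - \frac{14698714205}{2199753998}$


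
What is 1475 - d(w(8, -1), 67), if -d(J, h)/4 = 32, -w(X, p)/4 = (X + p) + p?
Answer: 1603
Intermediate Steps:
w(X, p) = -8*p - 4*X (w(X, p) = -4*((X + p) + p) = -4*(X + 2*p) = -8*p - 4*X)
d(J, h) = -128 (d(J, h) = -4*32 = -128)
1475 - d(w(8, -1), 67) = 1475 - 1*(-128) = 1475 + 128 = 1603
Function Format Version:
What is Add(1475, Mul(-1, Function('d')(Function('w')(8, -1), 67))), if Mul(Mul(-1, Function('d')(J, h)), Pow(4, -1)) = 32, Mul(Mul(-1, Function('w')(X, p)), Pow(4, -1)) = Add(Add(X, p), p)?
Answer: 1603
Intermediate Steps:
Function('w')(X, p) = Add(Mul(-8, p), Mul(-4, X)) (Function('w')(X, p) = Mul(-4, Add(Add(X, p), p)) = Mul(-4, Add(X, Mul(2, p))) = Add(Mul(-8, p), Mul(-4, X)))
Function('d')(J, h) = -128 (Function('d')(J, h) = Mul(-4, 32) = -128)
Add(1475, Mul(-1, Function('d')(Function('w')(8, -1), 67))) = Add(1475, Mul(-1, -128)) = Add(1475, 128) = 1603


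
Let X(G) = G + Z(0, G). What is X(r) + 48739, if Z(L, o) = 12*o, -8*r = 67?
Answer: 389041/8 ≈ 48630.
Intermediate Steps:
r = -67/8 (r = -⅛*67 = -67/8 ≈ -8.3750)
X(G) = 13*G (X(G) = G + 12*G = 13*G)
X(r) + 48739 = 13*(-67/8) + 48739 = -871/8 + 48739 = 389041/8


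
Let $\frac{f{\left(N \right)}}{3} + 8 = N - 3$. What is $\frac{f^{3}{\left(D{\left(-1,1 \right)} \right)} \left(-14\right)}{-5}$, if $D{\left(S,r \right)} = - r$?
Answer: $- \frac{653184}{5} \approx -1.3064 \cdot 10^{5}$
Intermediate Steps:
$f{\left(N \right)} = -33 + 3 N$ ($f{\left(N \right)} = -24 + 3 \left(N - 3\right) = -24 + 3 \left(-3 + N\right) = -24 + \left(-9 + 3 N\right) = -33 + 3 N$)
$\frac{f^{3}{\left(D{\left(-1,1 \right)} \right)} \left(-14\right)}{-5} = \frac{\left(-33 + 3 \left(\left(-1\right) 1\right)\right)^{3} \left(-14\right)}{-5} = \left(-33 + 3 \left(-1\right)\right)^{3} \left(-14\right) \left(- \frac{1}{5}\right) = \left(-33 - 3\right)^{3} \left(-14\right) \left(- \frac{1}{5}\right) = \left(-36\right)^{3} \left(-14\right) \left(- \frac{1}{5}\right) = \left(-46656\right) \left(-14\right) \left(- \frac{1}{5}\right) = 653184 \left(- \frac{1}{5}\right) = - \frac{653184}{5}$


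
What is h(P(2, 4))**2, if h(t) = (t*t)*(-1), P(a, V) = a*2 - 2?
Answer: 16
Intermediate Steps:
P(a, V) = -2 + 2*a (P(a, V) = 2*a - 2 = -2 + 2*a)
h(t) = -t**2 (h(t) = t**2*(-1) = -t**2)
h(P(2, 4))**2 = (-(-2 + 2*2)**2)**2 = (-(-2 + 4)**2)**2 = (-1*2**2)**2 = (-1*4)**2 = (-4)**2 = 16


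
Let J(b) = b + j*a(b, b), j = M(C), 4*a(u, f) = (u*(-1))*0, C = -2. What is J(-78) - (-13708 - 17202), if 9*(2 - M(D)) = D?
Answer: 30832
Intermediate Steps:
a(u, f) = 0 (a(u, f) = ((u*(-1))*0)/4 = (-u*0)/4 = (¼)*0 = 0)
M(D) = 2 - D/9
j = 20/9 (j = 2 - ⅑*(-2) = 2 + 2/9 = 20/9 ≈ 2.2222)
J(b) = b (J(b) = b + (20/9)*0 = b + 0 = b)
J(-78) - (-13708 - 17202) = -78 - (-13708 - 17202) = -78 - 1*(-30910) = -78 + 30910 = 30832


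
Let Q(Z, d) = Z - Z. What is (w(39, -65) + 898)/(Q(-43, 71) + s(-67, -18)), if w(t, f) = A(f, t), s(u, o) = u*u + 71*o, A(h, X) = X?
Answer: 937/3211 ≈ 0.29181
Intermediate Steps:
s(u, o) = u² + 71*o
w(t, f) = t
Q(Z, d) = 0
(w(39, -65) + 898)/(Q(-43, 71) + s(-67, -18)) = (39 + 898)/(0 + ((-67)² + 71*(-18))) = 937/(0 + (4489 - 1278)) = 937/(0 + 3211) = 937/3211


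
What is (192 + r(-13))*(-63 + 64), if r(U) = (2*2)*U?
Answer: 140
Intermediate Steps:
r(U) = 4*U
(192 + r(-13))*(-63 + 64) = (192 + 4*(-13))*(-63 + 64) = (192 - 52)*1 = 140*1 = 140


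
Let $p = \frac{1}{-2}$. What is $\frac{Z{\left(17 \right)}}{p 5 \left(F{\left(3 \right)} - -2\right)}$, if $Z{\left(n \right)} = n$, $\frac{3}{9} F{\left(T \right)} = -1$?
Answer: $\frac{34}{5} \approx 6.8$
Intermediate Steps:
$F{\left(T \right)} = -3$ ($F{\left(T \right)} = 3 \left(-1\right) = -3$)
$p = - \frac{1}{2} \approx -0.5$
$\frac{Z{\left(17 \right)}}{p 5 \left(F{\left(3 \right)} - -2\right)} = \frac{17}{\left(- \frac{1}{2}\right) 5 \left(-3 - -2\right)} = \frac{17}{\left(- \frac{5}{2}\right) \left(-3 + 2\right)} = \frac{17}{\left(- \frac{5}{2}\right) \left(-1\right)} = \frac{17}{\frac{5}{2}} = 17 \cdot \frac{2}{5} = \frac{34}{5}$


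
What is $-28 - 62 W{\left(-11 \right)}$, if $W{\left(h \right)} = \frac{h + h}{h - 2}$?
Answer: $- \frac{1728}{13} \approx -132.92$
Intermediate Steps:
$W{\left(h \right)} = \frac{2 h}{-2 + h}$
$-28 - 62 W{\left(-11 \right)} = -28 - 62 \cdot 2 \left(-11\right) \frac{1}{-2 - 11} = -28 - 62 \cdot 2 \left(-11\right) \frac{1}{-13} = -28 - 62 \cdot 2 \left(-11\right) \left(- \frac{1}{13}\right) = -28 - \frac{1364}{13} = - \frac{1728}{13}$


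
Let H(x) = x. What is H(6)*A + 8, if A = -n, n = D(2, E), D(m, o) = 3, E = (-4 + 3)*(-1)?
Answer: -10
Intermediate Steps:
E = 1 (E = -1*(-1) = 1)
n = 3
A = -3 (A = -1*3 = -3)
H(6)*A + 8 = 6*(-3) + 8 = -18 + 8 = -10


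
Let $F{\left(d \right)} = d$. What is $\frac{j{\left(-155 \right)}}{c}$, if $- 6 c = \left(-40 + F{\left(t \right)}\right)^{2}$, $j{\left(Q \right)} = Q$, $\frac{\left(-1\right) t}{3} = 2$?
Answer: $\frac{465}{1058} \approx 0.43951$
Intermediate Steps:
$t = -6$ ($t = \left(-3\right) 2 = -6$)
$c = - \frac{1058}{3}$ ($c = - \frac{\left(-40 - 6\right)^{2}}{6} = - \frac{\left(-46\right)^{2}}{6} = \left(- \frac{1}{6}\right) 2116 = - \frac{1058}{3} \approx -352.67$)
$\frac{j{\left(-155 \right)}}{c} = - \frac{155}{- \frac{1058}{3}} = \left(-155\right) \left(- \frac{3}{1058}\right) = \frac{465}{1058}$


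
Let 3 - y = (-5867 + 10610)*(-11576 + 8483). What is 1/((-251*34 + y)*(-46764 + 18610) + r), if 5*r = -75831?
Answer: -5/2063909003191 ≈ -2.4226e-12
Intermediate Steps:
r = -75831/5 (r = (⅕)*(-75831) = -75831/5 ≈ -15166.)
y = 14670102 (y = 3 - (-5867 + 10610)*(-11576 + 8483) = 3 - 4743*(-3093) = 3 - 1*(-14670099) = 3 + 14670099 = 14670102)
1/((-251*34 + y)*(-46764 + 18610) + r) = 1/((-251*34 + 14670102)*(-46764 + 18610) - 75831/5) = 1/((-8534 + 14670102)*(-28154) - 75831/5) = 1/(14661568*(-28154) - 75831/5) = 1/(-412781785472 - 75831/5) = 1/(-2063909003191/5) = -5/2063909003191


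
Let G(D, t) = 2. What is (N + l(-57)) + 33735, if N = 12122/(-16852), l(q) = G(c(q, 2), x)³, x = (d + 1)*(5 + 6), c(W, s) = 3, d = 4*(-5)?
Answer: 25846587/766 ≈ 33742.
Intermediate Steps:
d = -20
x = -209 (x = (-20 + 1)*(5 + 6) = -19*11 = -209)
l(q) = 8 (l(q) = 2³ = 8)
N = -551/766 (N = 12122*(-1/16852) = -551/766 ≈ -0.71932)
(N + l(-57)) + 33735 = (-551/766 + 8) + 33735 = 5577/766 + 33735 = 25846587/766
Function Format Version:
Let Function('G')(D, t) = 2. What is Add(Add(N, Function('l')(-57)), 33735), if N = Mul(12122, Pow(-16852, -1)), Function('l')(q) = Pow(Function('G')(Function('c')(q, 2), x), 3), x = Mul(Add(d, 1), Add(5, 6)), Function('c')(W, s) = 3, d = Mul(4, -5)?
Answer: Rational(25846587, 766) ≈ 33742.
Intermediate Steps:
d = -20
x = -209 (x = Mul(Add(-20, 1), Add(5, 6)) = Mul(-19, 11) = -209)
Function('l')(q) = 8 (Function('l')(q) = Pow(2, 3) = 8)
N = Rational(-551, 766) (N = Mul(12122, Rational(-1, 16852)) = Rational(-551, 766) ≈ -0.71932)
Add(Add(N, Function('l')(-57)), 33735) = Add(Add(Rational(-551, 766), 8), 33735) = Add(Rational(5577, 766), 33735) = Rational(25846587, 766)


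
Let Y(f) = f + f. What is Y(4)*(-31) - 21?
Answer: -269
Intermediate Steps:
Y(f) = 2*f
Y(4)*(-31) - 21 = (2*4)*(-31) - 21 = 8*(-31) - 21 = -248 - 21 = -269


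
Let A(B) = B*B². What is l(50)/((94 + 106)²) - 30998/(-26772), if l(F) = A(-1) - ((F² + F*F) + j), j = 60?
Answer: 276106727/267720000 ≈ 1.0313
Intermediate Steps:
A(B) = B³
l(F) = -61 - 2*F² (l(F) = (-1)³ - ((F² + F*F) + 60) = -1 - ((F² + F²) + 60) = -1 - (2*F² + 60) = -1 - (60 + 2*F²) = -1 + (-60 - 2*F²) = -61 - 2*F²)
l(50)/((94 + 106)²) - 30998/(-26772) = (-61 - 2*50²)/((94 + 106)²) - 30998/(-26772) = (-61 - 2*2500)/(200²) - 30998*(-1/26772) = (-61 - 5000)/40000 + 15499/13386 = -5061*1/40000 + 15499/13386 = -5061/40000 + 15499/13386 = 276106727/267720000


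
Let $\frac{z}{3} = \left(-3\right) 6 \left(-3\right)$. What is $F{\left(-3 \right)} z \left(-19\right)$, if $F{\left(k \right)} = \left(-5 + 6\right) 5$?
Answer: $-15390$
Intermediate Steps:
$z = 162$ ($z = 3 \left(-3\right) 6 \left(-3\right) = 3 \left(\left(-18\right) \left(-3\right)\right) = 3 \cdot 54 = 162$)
$F{\left(k \right)} = 5$ ($F{\left(k \right)} = 1 \cdot 5 = 5$)
$F{\left(-3 \right)} z \left(-19\right) = 5 \cdot 162 \left(-19\right) = 810 \left(-19\right) = -15390$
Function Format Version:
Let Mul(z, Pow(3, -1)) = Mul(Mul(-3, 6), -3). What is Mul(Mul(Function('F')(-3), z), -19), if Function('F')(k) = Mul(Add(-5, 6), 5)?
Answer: -15390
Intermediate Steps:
z = 162 (z = Mul(3, Mul(Mul(-3, 6), -3)) = Mul(3, Mul(-18, -3)) = Mul(3, 54) = 162)
Function('F')(k) = 5 (Function('F')(k) = Mul(1, 5) = 5)
Mul(Mul(Function('F')(-3), z), -19) = Mul(Mul(5, 162), -19) = Mul(810, -19) = -15390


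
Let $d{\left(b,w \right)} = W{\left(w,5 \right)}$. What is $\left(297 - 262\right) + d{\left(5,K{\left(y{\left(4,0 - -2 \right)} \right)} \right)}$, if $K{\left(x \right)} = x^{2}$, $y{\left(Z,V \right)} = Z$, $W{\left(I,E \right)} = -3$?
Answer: $32$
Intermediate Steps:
$d{\left(b,w \right)} = -3$
$\left(297 - 262\right) + d{\left(5,K{\left(y{\left(4,0 - -2 \right)} \right)} \right)} = \left(297 - 262\right) - 3 = 35 - 3 = 32$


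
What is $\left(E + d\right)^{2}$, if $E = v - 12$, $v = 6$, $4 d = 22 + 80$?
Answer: $\frac{1521}{4} \approx 380.25$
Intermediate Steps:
$d = \frac{51}{2}$ ($d = \frac{22 + 80}{4} = \frac{1}{4} \cdot 102 = \frac{51}{2} \approx 25.5$)
$E = -6$ ($E = 6 - 12 = -6$)
$\left(E + d\right)^{2} = \left(-6 + \frac{51}{2}\right)^{2} = \left(\frac{39}{2}\right)^{2} = \frac{1521}{4}$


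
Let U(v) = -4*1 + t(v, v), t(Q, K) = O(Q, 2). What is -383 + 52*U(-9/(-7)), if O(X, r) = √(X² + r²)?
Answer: -591 + 52*√277/7 ≈ -467.36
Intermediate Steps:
t(Q, K) = √(4 + Q²) (t(Q, K) = √(Q² + 2²) = √(Q² + 4) = √(4 + Q²))
U(v) = -4 + √(4 + v²) (U(v) = -4*1 + √(4 + v²) = -4 + √(4 + v²))
-383 + 52*U(-9/(-7)) = -383 + 52*(-4 + √(4 + (-9/(-7))²)) = -383 + 52*(-4 + √(4 + (-9*(-⅐))²)) = -383 + 52*(-4 + √(4 + (9/7)²)) = -383 + 52*(-4 + √(4 + 81/49)) = -383 + 52*(-4 + √(277/49)) = -383 + 52*(-4 + √277/7) = -383 + (-208 + 52*√277/7) = -591 + 52*√277/7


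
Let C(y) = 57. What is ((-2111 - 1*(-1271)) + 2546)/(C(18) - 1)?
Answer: 853/28 ≈ 30.464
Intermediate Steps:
((-2111 - 1*(-1271)) + 2546)/(C(18) - 1) = ((-2111 - 1*(-1271)) + 2546)/(57 - 1) = ((-2111 + 1271) + 2546)/56 = (-840 + 2546)*(1/56) = 1706*(1/56) = 853/28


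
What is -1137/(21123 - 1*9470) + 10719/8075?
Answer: 115727232/94097975 ≈ 1.2299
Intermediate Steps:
-1137/(21123 - 1*9470) + 10719/8075 = -1137/(21123 - 9470) + 10719*(1/8075) = -1137/11653 + 10719/8075 = 115727232/94097975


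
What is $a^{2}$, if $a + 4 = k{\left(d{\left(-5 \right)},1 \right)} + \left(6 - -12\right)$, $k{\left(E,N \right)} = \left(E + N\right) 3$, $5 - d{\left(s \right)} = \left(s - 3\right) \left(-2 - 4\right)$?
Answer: $12544$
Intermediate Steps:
$d{\left(s \right)} = -13 + 6 s$ ($d{\left(s \right)} = 5 - \left(s - 3\right) \left(-2 - 4\right) = 5 - \left(-3 + s\right) \left(-6\right) = 5 - \left(18 - 6 s\right) = 5 + \left(-18 + 6 s\right) = -13 + 6 s$)
$k{\left(E,N \right)} = 3 E + 3 N$
$a = -112$ ($a = -4 + \left(\left(3 \left(-13 + 6 \left(-5\right)\right) + 3 \cdot 1\right) + \left(6 - -12\right)\right) = -4 + \left(\left(3 \left(-13 - 30\right) + 3\right) + \left(6 + 12\right)\right) = -4 + \left(\left(3 \left(-43\right) + 3\right) + 18\right) = -4 + \left(\left(-129 + 3\right) + 18\right) = -4 + \left(-126 + 18\right) = -4 - 108 = -112$)
$a^{2} = \left(-112\right)^{2} = 12544$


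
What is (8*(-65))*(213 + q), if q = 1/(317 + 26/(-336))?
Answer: -5897282040/53243 ≈ -1.1076e+5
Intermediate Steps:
q = 168/53243 (q = 1/(317 + 26*(-1/336)) = 1/(317 - 13/168) = 1/(53243/168) = 168/53243 ≈ 0.0031553)
(8*(-65))*(213 + q) = (8*(-65))*(213 + 168/53243) = -520*11340927/53243 = -5897282040/53243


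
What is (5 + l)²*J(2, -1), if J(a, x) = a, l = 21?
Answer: 1352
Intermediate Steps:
(5 + l)²*J(2, -1) = (5 + 21)²*2 = 26²*2 = 676*2 = 1352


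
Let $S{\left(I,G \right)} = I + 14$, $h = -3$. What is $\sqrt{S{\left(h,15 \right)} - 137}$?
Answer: $3 i \sqrt{14} \approx 11.225 i$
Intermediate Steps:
$S{\left(I,G \right)} = 14 + I$
$\sqrt{S{\left(h,15 \right)} - 137} = \sqrt{\left(14 - 3\right) - 137} = \sqrt{11 - 137} = \sqrt{-126} = 3 i \sqrt{14}$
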